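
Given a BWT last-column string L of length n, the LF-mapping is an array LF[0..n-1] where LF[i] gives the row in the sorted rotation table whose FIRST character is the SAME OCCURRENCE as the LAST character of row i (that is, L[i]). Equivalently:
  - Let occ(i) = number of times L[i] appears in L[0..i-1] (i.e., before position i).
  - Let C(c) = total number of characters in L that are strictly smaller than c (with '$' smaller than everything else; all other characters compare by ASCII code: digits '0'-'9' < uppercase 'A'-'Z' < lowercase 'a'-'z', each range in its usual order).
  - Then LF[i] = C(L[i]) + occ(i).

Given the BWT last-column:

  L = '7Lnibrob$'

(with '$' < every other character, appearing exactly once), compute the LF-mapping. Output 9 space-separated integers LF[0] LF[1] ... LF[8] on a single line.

Char counts: '$':1, '7':1, 'L':1, 'b':2, 'i':1, 'n':1, 'o':1, 'r':1
C (first-col start): C('$')=0, C('7')=1, C('L')=2, C('b')=3, C('i')=5, C('n')=6, C('o')=7, C('r')=8
L[0]='7': occ=0, LF[0]=C('7')+0=1+0=1
L[1]='L': occ=0, LF[1]=C('L')+0=2+0=2
L[2]='n': occ=0, LF[2]=C('n')+0=6+0=6
L[3]='i': occ=0, LF[3]=C('i')+0=5+0=5
L[4]='b': occ=0, LF[4]=C('b')+0=3+0=3
L[5]='r': occ=0, LF[5]=C('r')+0=8+0=8
L[6]='o': occ=0, LF[6]=C('o')+0=7+0=7
L[7]='b': occ=1, LF[7]=C('b')+1=3+1=4
L[8]='$': occ=0, LF[8]=C('$')+0=0+0=0

Answer: 1 2 6 5 3 8 7 4 0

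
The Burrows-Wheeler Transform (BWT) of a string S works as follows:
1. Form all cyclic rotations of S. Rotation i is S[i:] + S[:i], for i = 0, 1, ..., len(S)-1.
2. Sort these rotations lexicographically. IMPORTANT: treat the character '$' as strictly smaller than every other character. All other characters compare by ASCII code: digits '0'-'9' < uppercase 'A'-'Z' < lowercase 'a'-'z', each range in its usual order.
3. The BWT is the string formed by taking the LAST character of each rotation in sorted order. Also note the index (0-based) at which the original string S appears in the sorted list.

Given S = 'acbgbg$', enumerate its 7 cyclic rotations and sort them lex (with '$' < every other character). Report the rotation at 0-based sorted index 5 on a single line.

Answer: g$acbgb

Derivation:
All 7 rotations (rotation i = S[i:]+S[:i]):
  rot[0] = acbgbg$
  rot[1] = cbgbg$a
  rot[2] = bgbg$ac
  rot[3] = gbg$acb
  rot[4] = bg$acbg
  rot[5] = g$acbgb
  rot[6] = $acbgbg
Sorted (with $ < everything):
  sorted[0] = $acbgbg
  sorted[1] = acbgbg$
  sorted[2] = bg$acbg
  sorted[3] = bgbg$ac
  sorted[4] = cbgbg$a
  sorted[5] = g$acbgb
  sorted[6] = gbg$acb
sorted[5] = g$acbgb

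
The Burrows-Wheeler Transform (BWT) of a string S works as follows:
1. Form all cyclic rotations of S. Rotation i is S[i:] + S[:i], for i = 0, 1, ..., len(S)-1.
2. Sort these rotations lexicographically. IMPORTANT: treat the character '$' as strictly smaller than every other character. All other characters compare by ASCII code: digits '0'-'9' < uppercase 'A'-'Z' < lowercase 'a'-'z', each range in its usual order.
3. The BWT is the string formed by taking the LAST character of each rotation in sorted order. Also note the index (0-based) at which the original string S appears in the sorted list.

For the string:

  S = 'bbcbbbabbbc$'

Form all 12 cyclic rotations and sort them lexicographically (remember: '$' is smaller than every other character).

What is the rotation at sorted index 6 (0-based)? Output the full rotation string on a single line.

Answer: bbc$bbcbbbab

Derivation:
All 12 rotations (rotation i = S[i:]+S[:i]):
  rot[0] = bbcbbbabbbc$
  rot[1] = bcbbbabbbc$b
  rot[2] = cbbbabbbc$bb
  rot[3] = bbbabbbc$bbc
  rot[4] = bbabbbc$bbcb
  rot[5] = babbbc$bbcbb
  rot[6] = abbbc$bbcbbb
  rot[7] = bbbc$bbcbbba
  rot[8] = bbc$bbcbbbab
  rot[9] = bc$bbcbbbabb
  rot[10] = c$bbcbbbabbb
  rot[11] = $bbcbbbabbbc
Sorted (with $ < everything):
  sorted[0] = $bbcbbbabbbc
  sorted[1] = abbbc$bbcbbb
  sorted[2] = babbbc$bbcbb
  sorted[3] = bbabbbc$bbcb
  sorted[4] = bbbabbbc$bbc
  sorted[5] = bbbc$bbcbbba
  sorted[6] = bbc$bbcbbbab
  sorted[7] = bbcbbbabbbc$
  sorted[8] = bc$bbcbbbabb
  sorted[9] = bcbbbabbbc$b
  sorted[10] = c$bbcbbbabbb
  sorted[11] = cbbbabbbc$bb
sorted[6] = bbc$bbcbbbab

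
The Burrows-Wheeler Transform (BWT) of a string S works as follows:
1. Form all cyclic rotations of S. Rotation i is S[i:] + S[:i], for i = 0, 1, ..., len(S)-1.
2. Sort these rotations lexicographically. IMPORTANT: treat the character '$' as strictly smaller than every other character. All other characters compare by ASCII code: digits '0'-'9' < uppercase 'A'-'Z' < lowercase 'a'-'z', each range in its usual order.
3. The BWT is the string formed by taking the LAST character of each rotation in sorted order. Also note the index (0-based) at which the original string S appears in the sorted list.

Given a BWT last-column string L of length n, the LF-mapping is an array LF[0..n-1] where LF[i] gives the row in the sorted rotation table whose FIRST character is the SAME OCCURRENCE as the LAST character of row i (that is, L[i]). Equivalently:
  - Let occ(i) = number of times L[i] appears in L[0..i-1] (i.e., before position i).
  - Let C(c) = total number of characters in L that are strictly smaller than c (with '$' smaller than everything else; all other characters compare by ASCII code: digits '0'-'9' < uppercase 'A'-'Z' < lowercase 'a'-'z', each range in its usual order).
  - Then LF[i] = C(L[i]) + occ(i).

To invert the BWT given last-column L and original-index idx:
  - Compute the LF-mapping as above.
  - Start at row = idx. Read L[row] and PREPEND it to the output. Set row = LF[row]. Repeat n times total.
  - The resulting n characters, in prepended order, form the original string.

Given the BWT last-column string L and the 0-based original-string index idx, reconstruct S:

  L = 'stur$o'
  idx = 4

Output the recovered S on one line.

Answer: tours$

Derivation:
LF mapping: 3 4 5 2 0 1
Walk LF starting at row 4, prepending L[row]:
  step 1: row=4, L[4]='$', prepend. Next row=LF[4]=0
  step 2: row=0, L[0]='s', prepend. Next row=LF[0]=3
  step 3: row=3, L[3]='r', prepend. Next row=LF[3]=2
  step 4: row=2, L[2]='u', prepend. Next row=LF[2]=5
  step 5: row=5, L[5]='o', prepend. Next row=LF[5]=1
  step 6: row=1, L[1]='t', prepend. Next row=LF[1]=4
Reversed output: tours$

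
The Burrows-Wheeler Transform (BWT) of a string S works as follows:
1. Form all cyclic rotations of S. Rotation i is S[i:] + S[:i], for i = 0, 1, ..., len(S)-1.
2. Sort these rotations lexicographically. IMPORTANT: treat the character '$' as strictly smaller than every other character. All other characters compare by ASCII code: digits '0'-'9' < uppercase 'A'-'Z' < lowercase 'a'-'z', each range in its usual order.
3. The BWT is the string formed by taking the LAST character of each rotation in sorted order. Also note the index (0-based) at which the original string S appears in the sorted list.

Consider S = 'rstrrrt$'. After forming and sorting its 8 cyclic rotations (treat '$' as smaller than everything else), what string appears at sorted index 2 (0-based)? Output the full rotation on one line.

Answer: rrt$rstr

Derivation:
All 8 rotations (rotation i = S[i:]+S[:i]):
  rot[0] = rstrrrt$
  rot[1] = strrrt$r
  rot[2] = trrrt$rs
  rot[3] = rrrt$rst
  rot[4] = rrt$rstr
  rot[5] = rt$rstrr
  rot[6] = t$rstrrr
  rot[7] = $rstrrrt
Sorted (with $ < everything):
  sorted[0] = $rstrrrt
  sorted[1] = rrrt$rst
  sorted[2] = rrt$rstr
  sorted[3] = rstrrrt$
  sorted[4] = rt$rstrr
  sorted[5] = strrrt$r
  sorted[6] = t$rstrrr
  sorted[7] = trrrt$rs
sorted[2] = rrt$rstr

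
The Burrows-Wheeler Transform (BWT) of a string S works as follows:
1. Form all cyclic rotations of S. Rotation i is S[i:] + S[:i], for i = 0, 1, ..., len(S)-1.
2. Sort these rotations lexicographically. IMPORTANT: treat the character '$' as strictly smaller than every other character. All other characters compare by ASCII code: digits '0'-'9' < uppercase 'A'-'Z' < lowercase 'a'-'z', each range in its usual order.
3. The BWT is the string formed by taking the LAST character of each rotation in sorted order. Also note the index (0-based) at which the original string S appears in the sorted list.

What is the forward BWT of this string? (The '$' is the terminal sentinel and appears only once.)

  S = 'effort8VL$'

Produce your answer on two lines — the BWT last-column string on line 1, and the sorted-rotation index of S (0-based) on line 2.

Answer: LtV8$effor
4

Derivation:
All 10 rotations (rotation i = S[i:]+S[:i]):
  rot[0] = effort8VL$
  rot[1] = ffort8VL$e
  rot[2] = fort8VL$ef
  rot[3] = ort8VL$eff
  rot[4] = rt8VL$effo
  rot[5] = t8VL$effor
  rot[6] = 8VL$effort
  rot[7] = VL$effort8
  rot[8] = L$effort8V
  rot[9] = $effort8VL
Sorted (with $ < everything):
  sorted[0] = $effort8VL  (last char: 'L')
  sorted[1] = 8VL$effort  (last char: 't')
  sorted[2] = L$effort8V  (last char: 'V')
  sorted[3] = VL$effort8  (last char: '8')
  sorted[4] = effort8VL$  (last char: '$')
  sorted[5] = ffort8VL$e  (last char: 'e')
  sorted[6] = fort8VL$ef  (last char: 'f')
  sorted[7] = ort8VL$eff  (last char: 'f')
  sorted[8] = rt8VL$effo  (last char: 'o')
  sorted[9] = t8VL$effor  (last char: 'r')
Last column: LtV8$effor
Original string S is at sorted index 4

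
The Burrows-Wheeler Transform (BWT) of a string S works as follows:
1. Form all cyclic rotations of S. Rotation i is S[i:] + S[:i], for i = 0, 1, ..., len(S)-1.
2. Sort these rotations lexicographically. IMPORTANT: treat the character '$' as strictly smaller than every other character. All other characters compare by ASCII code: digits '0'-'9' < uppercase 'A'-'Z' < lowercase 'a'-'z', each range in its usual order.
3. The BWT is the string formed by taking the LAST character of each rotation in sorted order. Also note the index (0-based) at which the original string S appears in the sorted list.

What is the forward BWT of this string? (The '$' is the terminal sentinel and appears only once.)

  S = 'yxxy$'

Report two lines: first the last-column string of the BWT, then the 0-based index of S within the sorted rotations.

Answer: yyxx$
4

Derivation:
All 5 rotations (rotation i = S[i:]+S[:i]):
  rot[0] = yxxy$
  rot[1] = xxy$y
  rot[2] = xy$yx
  rot[3] = y$yxx
  rot[4] = $yxxy
Sorted (with $ < everything):
  sorted[0] = $yxxy  (last char: 'y')
  sorted[1] = xxy$y  (last char: 'y')
  sorted[2] = xy$yx  (last char: 'x')
  sorted[3] = y$yxx  (last char: 'x')
  sorted[4] = yxxy$  (last char: '$')
Last column: yyxx$
Original string S is at sorted index 4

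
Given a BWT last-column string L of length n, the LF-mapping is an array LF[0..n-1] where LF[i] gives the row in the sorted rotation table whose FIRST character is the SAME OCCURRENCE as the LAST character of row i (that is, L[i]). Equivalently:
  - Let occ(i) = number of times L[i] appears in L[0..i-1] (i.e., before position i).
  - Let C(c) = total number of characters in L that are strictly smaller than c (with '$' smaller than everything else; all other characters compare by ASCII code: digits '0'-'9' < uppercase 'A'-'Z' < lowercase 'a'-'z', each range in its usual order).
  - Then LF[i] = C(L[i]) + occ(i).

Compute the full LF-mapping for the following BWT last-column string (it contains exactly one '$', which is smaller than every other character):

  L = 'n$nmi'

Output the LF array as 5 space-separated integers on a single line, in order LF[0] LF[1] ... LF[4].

Char counts: '$':1, 'i':1, 'm':1, 'n':2
C (first-col start): C('$')=0, C('i')=1, C('m')=2, C('n')=3
L[0]='n': occ=0, LF[0]=C('n')+0=3+0=3
L[1]='$': occ=0, LF[1]=C('$')+0=0+0=0
L[2]='n': occ=1, LF[2]=C('n')+1=3+1=4
L[3]='m': occ=0, LF[3]=C('m')+0=2+0=2
L[4]='i': occ=0, LF[4]=C('i')+0=1+0=1

Answer: 3 0 4 2 1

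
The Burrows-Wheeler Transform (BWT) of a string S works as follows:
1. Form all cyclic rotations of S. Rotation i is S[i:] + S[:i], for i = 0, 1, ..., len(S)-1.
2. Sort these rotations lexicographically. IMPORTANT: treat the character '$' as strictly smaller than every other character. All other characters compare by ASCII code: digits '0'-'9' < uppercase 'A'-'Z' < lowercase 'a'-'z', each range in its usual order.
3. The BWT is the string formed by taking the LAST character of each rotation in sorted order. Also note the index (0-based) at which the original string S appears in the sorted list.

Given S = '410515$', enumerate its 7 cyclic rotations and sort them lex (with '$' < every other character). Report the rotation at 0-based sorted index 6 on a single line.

All 7 rotations (rotation i = S[i:]+S[:i]):
  rot[0] = 410515$
  rot[1] = 10515$4
  rot[2] = 0515$41
  rot[3] = 515$410
  rot[4] = 15$4105
  rot[5] = 5$41051
  rot[6] = $410515
Sorted (with $ < everything):
  sorted[0] = $410515
  sorted[1] = 0515$41
  sorted[2] = 10515$4
  sorted[3] = 15$4105
  sorted[4] = 410515$
  sorted[5] = 5$41051
  sorted[6] = 515$410
sorted[6] = 515$410

Answer: 515$410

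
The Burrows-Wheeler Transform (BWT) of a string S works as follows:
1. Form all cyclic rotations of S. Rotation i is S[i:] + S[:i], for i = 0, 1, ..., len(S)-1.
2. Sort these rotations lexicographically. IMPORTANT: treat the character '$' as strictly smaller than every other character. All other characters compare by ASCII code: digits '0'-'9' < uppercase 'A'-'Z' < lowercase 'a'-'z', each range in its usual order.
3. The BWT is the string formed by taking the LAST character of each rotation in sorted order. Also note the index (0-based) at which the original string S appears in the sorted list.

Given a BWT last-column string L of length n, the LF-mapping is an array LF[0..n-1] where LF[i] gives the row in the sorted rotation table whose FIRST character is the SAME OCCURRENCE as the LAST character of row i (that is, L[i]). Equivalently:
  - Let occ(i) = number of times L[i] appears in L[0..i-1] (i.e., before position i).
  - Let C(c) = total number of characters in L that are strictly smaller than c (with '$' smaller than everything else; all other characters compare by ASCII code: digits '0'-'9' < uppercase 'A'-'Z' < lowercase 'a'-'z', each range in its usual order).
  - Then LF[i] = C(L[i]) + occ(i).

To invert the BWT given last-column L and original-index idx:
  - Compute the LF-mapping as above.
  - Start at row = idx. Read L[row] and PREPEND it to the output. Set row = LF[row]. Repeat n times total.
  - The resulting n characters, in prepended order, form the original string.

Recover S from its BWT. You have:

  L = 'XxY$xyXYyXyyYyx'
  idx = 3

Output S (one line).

Answer: XxyyyxYXYyyYxX$

Derivation:
LF mapping: 1 7 4 0 8 10 2 5 11 3 12 13 6 14 9
Walk LF starting at row 3, prepending L[row]:
  step 1: row=3, L[3]='$', prepend. Next row=LF[3]=0
  step 2: row=0, L[0]='X', prepend. Next row=LF[0]=1
  step 3: row=1, L[1]='x', prepend. Next row=LF[1]=7
  step 4: row=7, L[7]='Y', prepend. Next row=LF[7]=5
  step 5: row=5, L[5]='y', prepend. Next row=LF[5]=10
  step 6: row=10, L[10]='y', prepend. Next row=LF[10]=12
  step 7: row=12, L[12]='Y', prepend. Next row=LF[12]=6
  step 8: row=6, L[6]='X', prepend. Next row=LF[6]=2
  step 9: row=2, L[2]='Y', prepend. Next row=LF[2]=4
  step 10: row=4, L[4]='x', prepend. Next row=LF[4]=8
  step 11: row=8, L[8]='y', prepend. Next row=LF[8]=11
  step 12: row=11, L[11]='y', prepend. Next row=LF[11]=13
  step 13: row=13, L[13]='y', prepend. Next row=LF[13]=14
  step 14: row=14, L[14]='x', prepend. Next row=LF[14]=9
  step 15: row=9, L[9]='X', prepend. Next row=LF[9]=3
Reversed output: XxyyyxYXYyyYxX$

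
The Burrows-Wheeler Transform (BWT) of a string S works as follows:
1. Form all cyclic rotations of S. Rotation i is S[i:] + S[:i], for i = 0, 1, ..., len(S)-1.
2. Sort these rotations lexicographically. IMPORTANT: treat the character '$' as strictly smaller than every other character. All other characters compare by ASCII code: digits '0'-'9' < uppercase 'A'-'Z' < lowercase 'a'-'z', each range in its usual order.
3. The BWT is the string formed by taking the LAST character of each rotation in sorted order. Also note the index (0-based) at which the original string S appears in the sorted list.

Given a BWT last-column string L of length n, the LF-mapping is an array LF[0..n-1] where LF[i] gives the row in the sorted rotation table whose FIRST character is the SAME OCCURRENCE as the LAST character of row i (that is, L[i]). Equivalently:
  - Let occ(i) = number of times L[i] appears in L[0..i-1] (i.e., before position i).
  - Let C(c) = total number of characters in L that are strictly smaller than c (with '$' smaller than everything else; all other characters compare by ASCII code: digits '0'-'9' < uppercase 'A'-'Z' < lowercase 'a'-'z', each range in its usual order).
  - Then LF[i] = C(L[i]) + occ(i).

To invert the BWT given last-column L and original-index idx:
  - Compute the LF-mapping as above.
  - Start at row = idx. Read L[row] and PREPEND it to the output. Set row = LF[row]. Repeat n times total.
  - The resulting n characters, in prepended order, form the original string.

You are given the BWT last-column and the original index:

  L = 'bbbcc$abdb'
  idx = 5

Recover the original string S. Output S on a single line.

Answer: bcbabdcbb$

Derivation:
LF mapping: 2 3 4 7 8 0 1 5 9 6
Walk LF starting at row 5, prepending L[row]:
  step 1: row=5, L[5]='$', prepend. Next row=LF[5]=0
  step 2: row=0, L[0]='b', prepend. Next row=LF[0]=2
  step 3: row=2, L[2]='b', prepend. Next row=LF[2]=4
  step 4: row=4, L[4]='c', prepend. Next row=LF[4]=8
  step 5: row=8, L[8]='d', prepend. Next row=LF[8]=9
  step 6: row=9, L[9]='b', prepend. Next row=LF[9]=6
  step 7: row=6, L[6]='a', prepend. Next row=LF[6]=1
  step 8: row=1, L[1]='b', prepend. Next row=LF[1]=3
  step 9: row=3, L[3]='c', prepend. Next row=LF[3]=7
  step 10: row=7, L[7]='b', prepend. Next row=LF[7]=5
Reversed output: bcbabdcbb$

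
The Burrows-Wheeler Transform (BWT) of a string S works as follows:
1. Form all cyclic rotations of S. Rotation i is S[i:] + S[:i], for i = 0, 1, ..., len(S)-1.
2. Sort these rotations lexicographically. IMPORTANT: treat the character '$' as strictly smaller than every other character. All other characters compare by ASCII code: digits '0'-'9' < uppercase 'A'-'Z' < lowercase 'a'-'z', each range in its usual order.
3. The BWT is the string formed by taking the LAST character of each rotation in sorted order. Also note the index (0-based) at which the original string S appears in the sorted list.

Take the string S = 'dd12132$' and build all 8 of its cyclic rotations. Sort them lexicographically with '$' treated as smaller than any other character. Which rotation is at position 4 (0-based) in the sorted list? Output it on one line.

All 8 rotations (rotation i = S[i:]+S[:i]):
  rot[0] = dd12132$
  rot[1] = d12132$d
  rot[2] = 12132$dd
  rot[3] = 2132$dd1
  rot[4] = 132$dd12
  rot[5] = 32$dd121
  rot[6] = 2$dd1213
  rot[7] = $dd12132
Sorted (with $ < everything):
  sorted[0] = $dd12132
  sorted[1] = 12132$dd
  sorted[2] = 132$dd12
  sorted[3] = 2$dd1213
  sorted[4] = 2132$dd1
  sorted[5] = 32$dd121
  sorted[6] = d12132$d
  sorted[7] = dd12132$
sorted[4] = 2132$dd1

Answer: 2132$dd1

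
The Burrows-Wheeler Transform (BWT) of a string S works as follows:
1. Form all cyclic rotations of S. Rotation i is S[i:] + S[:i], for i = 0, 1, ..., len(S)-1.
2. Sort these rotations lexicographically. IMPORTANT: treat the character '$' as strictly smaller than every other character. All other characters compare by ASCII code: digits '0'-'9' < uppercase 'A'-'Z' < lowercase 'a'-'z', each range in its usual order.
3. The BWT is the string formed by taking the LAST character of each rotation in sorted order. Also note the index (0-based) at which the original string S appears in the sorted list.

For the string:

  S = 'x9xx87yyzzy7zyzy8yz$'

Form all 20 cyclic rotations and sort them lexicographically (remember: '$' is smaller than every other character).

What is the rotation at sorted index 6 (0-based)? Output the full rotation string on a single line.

All 20 rotations (rotation i = S[i:]+S[:i]):
  rot[0] = x9xx87yyzzy7zyzy8yz$
  rot[1] = 9xx87yyzzy7zyzy8yz$x
  rot[2] = xx87yyzzy7zyzy8yz$x9
  rot[3] = x87yyzzy7zyzy8yz$x9x
  rot[4] = 87yyzzy7zyzy8yz$x9xx
  rot[5] = 7yyzzy7zyzy8yz$x9xx8
  rot[6] = yyzzy7zyzy8yz$x9xx87
  rot[7] = yzzy7zyzy8yz$x9xx87y
  rot[8] = zzy7zyzy8yz$x9xx87yy
  rot[9] = zy7zyzy8yz$x9xx87yyz
  rot[10] = y7zyzy8yz$x9xx87yyzz
  rot[11] = 7zyzy8yz$x9xx87yyzzy
  rot[12] = zyzy8yz$x9xx87yyzzy7
  rot[13] = yzy8yz$x9xx87yyzzy7z
  rot[14] = zy8yz$x9xx87yyzzy7zy
  rot[15] = y8yz$x9xx87yyzzy7zyz
  rot[16] = 8yz$x9xx87yyzzy7zyzy
  rot[17] = yz$x9xx87yyzzy7zyzy8
  rot[18] = z$x9xx87yyzzy7zyzy8y
  rot[19] = $x9xx87yyzzy7zyzy8yz
Sorted (with $ < everything):
  sorted[0] = $x9xx87yyzzy7zyzy8yz
  sorted[1] = 7yyzzy7zyzy8yz$x9xx8
  sorted[2] = 7zyzy8yz$x9xx87yyzzy
  sorted[3] = 87yyzzy7zyzy8yz$x9xx
  sorted[4] = 8yz$x9xx87yyzzy7zyzy
  sorted[5] = 9xx87yyzzy7zyzy8yz$x
  sorted[6] = x87yyzzy7zyzy8yz$x9x
  sorted[7] = x9xx87yyzzy7zyzy8yz$
  sorted[8] = xx87yyzzy7zyzy8yz$x9
  sorted[9] = y7zyzy8yz$x9xx87yyzz
  sorted[10] = y8yz$x9xx87yyzzy7zyz
  sorted[11] = yyzzy7zyzy8yz$x9xx87
  sorted[12] = yz$x9xx87yyzzy7zyzy8
  sorted[13] = yzy8yz$x9xx87yyzzy7z
  sorted[14] = yzzy7zyzy8yz$x9xx87y
  sorted[15] = z$x9xx87yyzzy7zyzy8y
  sorted[16] = zy7zyzy8yz$x9xx87yyz
  sorted[17] = zy8yz$x9xx87yyzzy7zy
  sorted[18] = zyzy8yz$x9xx87yyzzy7
  sorted[19] = zzy7zyzy8yz$x9xx87yy
sorted[6] = x87yyzzy7zyzy8yz$x9x

Answer: x87yyzzy7zyzy8yz$x9x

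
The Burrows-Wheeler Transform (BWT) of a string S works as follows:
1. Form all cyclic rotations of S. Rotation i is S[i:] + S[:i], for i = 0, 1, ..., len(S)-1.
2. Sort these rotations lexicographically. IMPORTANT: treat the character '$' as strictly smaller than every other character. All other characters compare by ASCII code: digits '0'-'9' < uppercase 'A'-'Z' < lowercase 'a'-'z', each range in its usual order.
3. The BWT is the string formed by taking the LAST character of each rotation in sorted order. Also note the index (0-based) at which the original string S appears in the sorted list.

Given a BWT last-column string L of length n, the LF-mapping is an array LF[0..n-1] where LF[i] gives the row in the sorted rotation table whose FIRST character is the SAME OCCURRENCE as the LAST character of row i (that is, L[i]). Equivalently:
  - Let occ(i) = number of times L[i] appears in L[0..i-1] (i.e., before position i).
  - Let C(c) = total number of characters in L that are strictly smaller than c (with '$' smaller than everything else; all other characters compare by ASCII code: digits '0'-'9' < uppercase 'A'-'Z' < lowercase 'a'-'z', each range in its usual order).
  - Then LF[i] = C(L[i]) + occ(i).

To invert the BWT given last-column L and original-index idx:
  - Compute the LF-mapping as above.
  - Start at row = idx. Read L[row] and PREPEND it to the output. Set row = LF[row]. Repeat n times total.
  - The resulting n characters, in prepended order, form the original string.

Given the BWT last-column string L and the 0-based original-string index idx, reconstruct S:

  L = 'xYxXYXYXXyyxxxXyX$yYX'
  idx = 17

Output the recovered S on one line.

LF mapping: 12 8 13 1 9 2 10 3 4 17 18 14 15 16 5 19 6 0 20 11 7
Walk LF starting at row 17, prepending L[row]:
  step 1: row=17, L[17]='$', prepend. Next row=LF[17]=0
  step 2: row=0, L[0]='x', prepend. Next row=LF[0]=12
  step 3: row=12, L[12]='x', prepend. Next row=LF[12]=15
  step 4: row=15, L[15]='y', prepend. Next row=LF[15]=19
  step 5: row=19, L[19]='Y', prepend. Next row=LF[19]=11
  step 6: row=11, L[11]='x', prepend. Next row=LF[11]=14
  step 7: row=14, L[14]='X', prepend. Next row=LF[14]=5
  step 8: row=5, L[5]='X', prepend. Next row=LF[5]=2
  step 9: row=2, L[2]='x', prepend. Next row=LF[2]=13
  step 10: row=13, L[13]='x', prepend. Next row=LF[13]=16
  step 11: row=16, L[16]='X', prepend. Next row=LF[16]=6
  step 12: row=6, L[6]='Y', prepend. Next row=LF[6]=10
  step 13: row=10, L[10]='y', prepend. Next row=LF[10]=18
  step 14: row=18, L[18]='y', prepend. Next row=LF[18]=20
  step 15: row=20, L[20]='X', prepend. Next row=LF[20]=7
  step 16: row=7, L[7]='X', prepend. Next row=LF[7]=3
  step 17: row=3, L[3]='X', prepend. Next row=LF[3]=1
  step 18: row=1, L[1]='Y', prepend. Next row=LF[1]=8
  step 19: row=8, L[8]='X', prepend. Next row=LF[8]=4
  step 20: row=4, L[4]='Y', prepend. Next row=LF[4]=9
  step 21: row=9, L[9]='y', prepend. Next row=LF[9]=17
Reversed output: yYXYXXXyyYXxxXXxYyxx$

Answer: yYXYXXXyyYXxxXXxYyxx$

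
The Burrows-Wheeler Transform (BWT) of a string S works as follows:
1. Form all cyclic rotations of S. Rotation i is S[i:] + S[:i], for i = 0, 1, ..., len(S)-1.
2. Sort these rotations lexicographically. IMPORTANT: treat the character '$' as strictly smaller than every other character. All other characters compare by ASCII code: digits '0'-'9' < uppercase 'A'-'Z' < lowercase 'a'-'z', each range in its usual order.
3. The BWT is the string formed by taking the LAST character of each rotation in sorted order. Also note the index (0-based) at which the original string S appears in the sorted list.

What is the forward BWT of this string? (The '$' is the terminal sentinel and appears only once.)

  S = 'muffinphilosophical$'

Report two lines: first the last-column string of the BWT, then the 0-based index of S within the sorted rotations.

Answer: lciufpphhfai$islonom
12

Derivation:
All 20 rotations (rotation i = S[i:]+S[:i]):
  rot[0] = muffinphilosophical$
  rot[1] = uffinphilosophical$m
  rot[2] = ffinphilosophical$mu
  rot[3] = finphilosophical$muf
  rot[4] = inphilosophical$muff
  rot[5] = nphilosophical$muffi
  rot[6] = philosophical$muffin
  rot[7] = hilosophical$muffinp
  rot[8] = ilosophical$muffinph
  rot[9] = losophical$muffinphi
  rot[10] = osophical$muffinphil
  rot[11] = sophical$muffinphilo
  rot[12] = ophical$muffinphilos
  rot[13] = phical$muffinphiloso
  rot[14] = hical$muffinphilosop
  rot[15] = ical$muffinphilosoph
  rot[16] = cal$muffinphilosophi
  rot[17] = al$muffinphilosophic
  rot[18] = l$muffinphilosophica
  rot[19] = $muffinphilosophical
Sorted (with $ < everything):
  sorted[0] = $muffinphilosophical  (last char: 'l')
  sorted[1] = al$muffinphilosophic  (last char: 'c')
  sorted[2] = cal$muffinphilosophi  (last char: 'i')
  sorted[3] = ffinphilosophical$mu  (last char: 'u')
  sorted[4] = finphilosophical$muf  (last char: 'f')
  sorted[5] = hical$muffinphilosop  (last char: 'p')
  sorted[6] = hilosophical$muffinp  (last char: 'p')
  sorted[7] = ical$muffinphilosoph  (last char: 'h')
  sorted[8] = ilosophical$muffinph  (last char: 'h')
  sorted[9] = inphilosophical$muff  (last char: 'f')
  sorted[10] = l$muffinphilosophica  (last char: 'a')
  sorted[11] = losophical$muffinphi  (last char: 'i')
  sorted[12] = muffinphilosophical$  (last char: '$')
  sorted[13] = nphilosophical$muffi  (last char: 'i')
  sorted[14] = ophical$muffinphilos  (last char: 's')
  sorted[15] = osophical$muffinphil  (last char: 'l')
  sorted[16] = phical$muffinphiloso  (last char: 'o')
  sorted[17] = philosophical$muffin  (last char: 'n')
  sorted[18] = sophical$muffinphilo  (last char: 'o')
  sorted[19] = uffinphilosophical$m  (last char: 'm')
Last column: lciufpphhfai$islonom
Original string S is at sorted index 12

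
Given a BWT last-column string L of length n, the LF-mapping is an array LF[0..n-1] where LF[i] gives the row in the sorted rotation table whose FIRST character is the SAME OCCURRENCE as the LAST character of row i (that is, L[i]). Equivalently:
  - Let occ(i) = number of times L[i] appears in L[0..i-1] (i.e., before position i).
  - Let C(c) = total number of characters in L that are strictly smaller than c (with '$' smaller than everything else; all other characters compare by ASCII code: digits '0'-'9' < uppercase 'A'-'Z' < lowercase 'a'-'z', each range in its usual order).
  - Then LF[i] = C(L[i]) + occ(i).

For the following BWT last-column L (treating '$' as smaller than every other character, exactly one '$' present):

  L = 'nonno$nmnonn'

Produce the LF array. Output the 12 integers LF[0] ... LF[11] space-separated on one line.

Char counts: '$':1, 'm':1, 'n':7, 'o':3
C (first-col start): C('$')=0, C('m')=1, C('n')=2, C('o')=9
L[0]='n': occ=0, LF[0]=C('n')+0=2+0=2
L[1]='o': occ=0, LF[1]=C('o')+0=9+0=9
L[2]='n': occ=1, LF[2]=C('n')+1=2+1=3
L[3]='n': occ=2, LF[3]=C('n')+2=2+2=4
L[4]='o': occ=1, LF[4]=C('o')+1=9+1=10
L[5]='$': occ=0, LF[5]=C('$')+0=0+0=0
L[6]='n': occ=3, LF[6]=C('n')+3=2+3=5
L[7]='m': occ=0, LF[7]=C('m')+0=1+0=1
L[8]='n': occ=4, LF[8]=C('n')+4=2+4=6
L[9]='o': occ=2, LF[9]=C('o')+2=9+2=11
L[10]='n': occ=5, LF[10]=C('n')+5=2+5=7
L[11]='n': occ=6, LF[11]=C('n')+6=2+6=8

Answer: 2 9 3 4 10 0 5 1 6 11 7 8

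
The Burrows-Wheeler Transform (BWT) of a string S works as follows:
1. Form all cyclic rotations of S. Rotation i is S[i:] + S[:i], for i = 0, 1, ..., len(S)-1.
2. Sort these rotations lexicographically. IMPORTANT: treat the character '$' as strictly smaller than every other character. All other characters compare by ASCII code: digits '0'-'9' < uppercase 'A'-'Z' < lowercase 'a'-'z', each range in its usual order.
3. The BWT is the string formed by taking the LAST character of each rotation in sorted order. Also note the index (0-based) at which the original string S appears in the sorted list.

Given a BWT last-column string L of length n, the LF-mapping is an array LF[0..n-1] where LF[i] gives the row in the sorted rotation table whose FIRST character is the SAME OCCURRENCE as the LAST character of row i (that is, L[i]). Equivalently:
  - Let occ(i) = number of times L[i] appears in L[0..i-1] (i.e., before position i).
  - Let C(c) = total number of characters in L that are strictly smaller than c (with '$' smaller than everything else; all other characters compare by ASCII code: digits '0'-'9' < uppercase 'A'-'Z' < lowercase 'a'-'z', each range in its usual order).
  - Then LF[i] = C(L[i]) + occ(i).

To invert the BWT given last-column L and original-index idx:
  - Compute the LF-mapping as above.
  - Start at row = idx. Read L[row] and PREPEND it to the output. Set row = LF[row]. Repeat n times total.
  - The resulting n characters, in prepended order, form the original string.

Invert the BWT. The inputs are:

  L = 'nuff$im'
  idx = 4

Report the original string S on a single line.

Answer: muffin$

Derivation:
LF mapping: 5 6 1 2 0 3 4
Walk LF starting at row 4, prepending L[row]:
  step 1: row=4, L[4]='$', prepend. Next row=LF[4]=0
  step 2: row=0, L[0]='n', prepend. Next row=LF[0]=5
  step 3: row=5, L[5]='i', prepend. Next row=LF[5]=3
  step 4: row=3, L[3]='f', prepend. Next row=LF[3]=2
  step 5: row=2, L[2]='f', prepend. Next row=LF[2]=1
  step 6: row=1, L[1]='u', prepend. Next row=LF[1]=6
  step 7: row=6, L[6]='m', prepend. Next row=LF[6]=4
Reversed output: muffin$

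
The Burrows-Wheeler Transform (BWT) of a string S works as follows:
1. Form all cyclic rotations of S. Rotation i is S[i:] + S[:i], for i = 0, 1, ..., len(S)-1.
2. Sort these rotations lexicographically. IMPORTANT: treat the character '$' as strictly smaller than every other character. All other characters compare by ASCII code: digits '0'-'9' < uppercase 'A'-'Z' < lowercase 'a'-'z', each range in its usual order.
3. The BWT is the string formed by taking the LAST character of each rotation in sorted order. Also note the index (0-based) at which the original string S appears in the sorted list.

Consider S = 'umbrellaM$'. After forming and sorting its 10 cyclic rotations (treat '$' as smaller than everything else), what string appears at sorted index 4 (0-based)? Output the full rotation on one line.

Answer: ellaM$umbr

Derivation:
All 10 rotations (rotation i = S[i:]+S[:i]):
  rot[0] = umbrellaM$
  rot[1] = mbrellaM$u
  rot[2] = brellaM$um
  rot[3] = rellaM$umb
  rot[4] = ellaM$umbr
  rot[5] = llaM$umbre
  rot[6] = laM$umbrel
  rot[7] = aM$umbrell
  rot[8] = M$umbrella
  rot[9] = $umbrellaM
Sorted (with $ < everything):
  sorted[0] = $umbrellaM
  sorted[1] = M$umbrella
  sorted[2] = aM$umbrell
  sorted[3] = brellaM$um
  sorted[4] = ellaM$umbr
  sorted[5] = laM$umbrel
  sorted[6] = llaM$umbre
  sorted[7] = mbrellaM$u
  sorted[8] = rellaM$umb
  sorted[9] = umbrellaM$
sorted[4] = ellaM$umbr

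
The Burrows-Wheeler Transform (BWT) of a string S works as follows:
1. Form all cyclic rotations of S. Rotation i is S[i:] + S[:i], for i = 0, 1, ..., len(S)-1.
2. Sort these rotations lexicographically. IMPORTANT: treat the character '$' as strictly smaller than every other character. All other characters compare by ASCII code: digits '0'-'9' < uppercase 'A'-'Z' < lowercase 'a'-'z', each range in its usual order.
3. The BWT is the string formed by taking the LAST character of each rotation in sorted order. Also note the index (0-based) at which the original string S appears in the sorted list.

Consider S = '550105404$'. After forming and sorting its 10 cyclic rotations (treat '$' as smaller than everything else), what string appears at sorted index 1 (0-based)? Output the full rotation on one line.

Answer: 0105404$55

Derivation:
All 10 rotations (rotation i = S[i:]+S[:i]):
  rot[0] = 550105404$
  rot[1] = 50105404$5
  rot[2] = 0105404$55
  rot[3] = 105404$550
  rot[4] = 05404$5501
  rot[5] = 5404$55010
  rot[6] = 404$550105
  rot[7] = 04$5501054
  rot[8] = 4$55010540
  rot[9] = $550105404
Sorted (with $ < everything):
  sorted[0] = $550105404
  sorted[1] = 0105404$55
  sorted[2] = 04$5501054
  sorted[3] = 05404$5501
  sorted[4] = 105404$550
  sorted[5] = 4$55010540
  sorted[6] = 404$550105
  sorted[7] = 50105404$5
  sorted[8] = 5404$55010
  sorted[9] = 550105404$
sorted[1] = 0105404$55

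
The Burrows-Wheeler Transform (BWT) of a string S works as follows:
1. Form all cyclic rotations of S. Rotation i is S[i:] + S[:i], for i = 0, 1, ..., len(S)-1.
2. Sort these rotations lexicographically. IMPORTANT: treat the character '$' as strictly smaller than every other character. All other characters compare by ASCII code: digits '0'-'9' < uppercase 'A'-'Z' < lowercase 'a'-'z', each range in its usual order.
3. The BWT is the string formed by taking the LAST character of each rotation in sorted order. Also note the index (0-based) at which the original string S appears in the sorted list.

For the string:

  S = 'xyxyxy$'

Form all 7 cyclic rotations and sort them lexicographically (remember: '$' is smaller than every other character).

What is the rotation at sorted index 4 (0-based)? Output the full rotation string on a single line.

All 7 rotations (rotation i = S[i:]+S[:i]):
  rot[0] = xyxyxy$
  rot[1] = yxyxy$x
  rot[2] = xyxy$xy
  rot[3] = yxy$xyx
  rot[4] = xy$xyxy
  rot[5] = y$xyxyx
  rot[6] = $xyxyxy
Sorted (with $ < everything):
  sorted[0] = $xyxyxy
  sorted[1] = xy$xyxy
  sorted[2] = xyxy$xy
  sorted[3] = xyxyxy$
  sorted[4] = y$xyxyx
  sorted[5] = yxy$xyx
  sorted[6] = yxyxy$x
sorted[4] = y$xyxyx

Answer: y$xyxyx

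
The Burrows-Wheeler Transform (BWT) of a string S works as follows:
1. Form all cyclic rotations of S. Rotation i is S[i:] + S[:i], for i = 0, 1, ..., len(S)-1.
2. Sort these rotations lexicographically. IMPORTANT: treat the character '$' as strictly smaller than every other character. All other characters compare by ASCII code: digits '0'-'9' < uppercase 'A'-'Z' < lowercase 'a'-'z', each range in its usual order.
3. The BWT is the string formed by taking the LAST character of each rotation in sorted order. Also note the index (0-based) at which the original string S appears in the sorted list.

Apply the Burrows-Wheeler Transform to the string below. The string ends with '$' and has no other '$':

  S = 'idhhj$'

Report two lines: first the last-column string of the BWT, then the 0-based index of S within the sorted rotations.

Answer: jidh$h
4

Derivation:
All 6 rotations (rotation i = S[i:]+S[:i]):
  rot[0] = idhhj$
  rot[1] = dhhj$i
  rot[2] = hhj$id
  rot[3] = hj$idh
  rot[4] = j$idhh
  rot[5] = $idhhj
Sorted (with $ < everything):
  sorted[0] = $idhhj  (last char: 'j')
  sorted[1] = dhhj$i  (last char: 'i')
  sorted[2] = hhj$id  (last char: 'd')
  sorted[3] = hj$idh  (last char: 'h')
  sorted[4] = idhhj$  (last char: '$')
  sorted[5] = j$idhh  (last char: 'h')
Last column: jidh$h
Original string S is at sorted index 4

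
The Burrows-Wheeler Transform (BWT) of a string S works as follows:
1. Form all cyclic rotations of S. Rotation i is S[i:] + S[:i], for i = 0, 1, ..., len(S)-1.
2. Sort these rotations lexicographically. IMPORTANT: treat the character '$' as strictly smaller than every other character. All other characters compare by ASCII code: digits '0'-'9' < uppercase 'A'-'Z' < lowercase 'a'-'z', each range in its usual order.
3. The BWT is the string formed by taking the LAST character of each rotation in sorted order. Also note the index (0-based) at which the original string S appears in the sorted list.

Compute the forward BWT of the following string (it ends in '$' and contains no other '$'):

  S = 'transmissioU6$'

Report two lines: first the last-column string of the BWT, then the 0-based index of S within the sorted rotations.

Answer: 6Uorsmsaitsni$
13

Derivation:
All 14 rotations (rotation i = S[i:]+S[:i]):
  rot[0] = transmissioU6$
  rot[1] = ransmissioU6$t
  rot[2] = ansmissioU6$tr
  rot[3] = nsmissioU6$tra
  rot[4] = smissioU6$tran
  rot[5] = missioU6$trans
  rot[6] = issioU6$transm
  rot[7] = ssioU6$transmi
  rot[8] = sioU6$transmis
  rot[9] = ioU6$transmiss
  rot[10] = oU6$transmissi
  rot[11] = U6$transmissio
  rot[12] = 6$transmissioU
  rot[13] = $transmissioU6
Sorted (with $ < everything):
  sorted[0] = $transmissioU6  (last char: '6')
  sorted[1] = 6$transmissioU  (last char: 'U')
  sorted[2] = U6$transmissio  (last char: 'o')
  sorted[3] = ansmissioU6$tr  (last char: 'r')
  sorted[4] = ioU6$transmiss  (last char: 's')
  sorted[5] = issioU6$transm  (last char: 'm')
  sorted[6] = missioU6$trans  (last char: 's')
  sorted[7] = nsmissioU6$tra  (last char: 'a')
  sorted[8] = oU6$transmissi  (last char: 'i')
  sorted[9] = ransmissioU6$t  (last char: 't')
  sorted[10] = sioU6$transmis  (last char: 's')
  sorted[11] = smissioU6$tran  (last char: 'n')
  sorted[12] = ssioU6$transmi  (last char: 'i')
  sorted[13] = transmissioU6$  (last char: '$')
Last column: 6Uorsmsaitsni$
Original string S is at sorted index 13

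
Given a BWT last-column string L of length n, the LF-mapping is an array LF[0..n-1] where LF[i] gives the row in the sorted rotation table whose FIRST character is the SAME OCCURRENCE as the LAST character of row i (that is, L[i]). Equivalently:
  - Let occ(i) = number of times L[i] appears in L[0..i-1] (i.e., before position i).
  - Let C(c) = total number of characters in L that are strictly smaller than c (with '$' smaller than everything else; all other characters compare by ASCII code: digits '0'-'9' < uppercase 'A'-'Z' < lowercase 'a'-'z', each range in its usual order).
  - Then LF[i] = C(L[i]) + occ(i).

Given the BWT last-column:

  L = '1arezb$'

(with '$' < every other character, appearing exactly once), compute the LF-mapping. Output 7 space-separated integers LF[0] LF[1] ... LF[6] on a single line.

Answer: 1 2 5 4 6 3 0

Derivation:
Char counts: '$':1, '1':1, 'a':1, 'b':1, 'e':1, 'r':1, 'z':1
C (first-col start): C('$')=0, C('1')=1, C('a')=2, C('b')=3, C('e')=4, C('r')=5, C('z')=6
L[0]='1': occ=0, LF[0]=C('1')+0=1+0=1
L[1]='a': occ=0, LF[1]=C('a')+0=2+0=2
L[2]='r': occ=0, LF[2]=C('r')+0=5+0=5
L[3]='e': occ=0, LF[3]=C('e')+0=4+0=4
L[4]='z': occ=0, LF[4]=C('z')+0=6+0=6
L[5]='b': occ=0, LF[5]=C('b')+0=3+0=3
L[6]='$': occ=0, LF[6]=C('$')+0=0+0=0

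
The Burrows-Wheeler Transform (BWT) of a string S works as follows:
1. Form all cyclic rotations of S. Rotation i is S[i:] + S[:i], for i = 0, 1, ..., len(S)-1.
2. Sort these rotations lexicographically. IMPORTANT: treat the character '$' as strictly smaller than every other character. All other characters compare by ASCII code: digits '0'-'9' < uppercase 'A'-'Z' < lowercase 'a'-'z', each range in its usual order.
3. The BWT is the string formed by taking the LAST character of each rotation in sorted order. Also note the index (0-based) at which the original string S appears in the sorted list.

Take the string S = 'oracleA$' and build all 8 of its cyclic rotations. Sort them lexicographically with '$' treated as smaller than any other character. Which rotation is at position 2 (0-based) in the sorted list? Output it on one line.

All 8 rotations (rotation i = S[i:]+S[:i]):
  rot[0] = oracleA$
  rot[1] = racleA$o
  rot[2] = acleA$or
  rot[3] = cleA$ora
  rot[4] = leA$orac
  rot[5] = eA$oracl
  rot[6] = A$oracle
  rot[7] = $oracleA
Sorted (with $ < everything):
  sorted[0] = $oracleA
  sorted[1] = A$oracle
  sorted[2] = acleA$or
  sorted[3] = cleA$ora
  sorted[4] = eA$oracl
  sorted[5] = leA$orac
  sorted[6] = oracleA$
  sorted[7] = racleA$o
sorted[2] = acleA$or

Answer: acleA$or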